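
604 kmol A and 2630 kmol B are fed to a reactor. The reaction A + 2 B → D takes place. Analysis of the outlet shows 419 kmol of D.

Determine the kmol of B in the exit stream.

1790 kmol

For D: n = n₀ + 1ξ → 419 = 0 + 1ξ, giving ξ = 419 kmol.
Outlet amounts (n = n₀ + ν ξ):
  A: 604 − 1(419) = 185
  B: 2630 − 2(419) = 1792
  D: 0 + 1(419) = 419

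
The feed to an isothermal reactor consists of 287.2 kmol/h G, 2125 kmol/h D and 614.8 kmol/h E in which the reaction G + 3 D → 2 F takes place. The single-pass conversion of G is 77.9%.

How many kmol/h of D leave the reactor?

1450 kmol/h

G reacted = 0.779 × 287.2 = 223.7 kmol/h; ν_G = −1, so ξ = 223.7/1 = 223.7 kmol/h.
Outlet amounts (n = n₀ + ν ξ):
  G: 287.2 − 1(223.7) = 63.47
  D: 2125 − 3(223.7) = 1454
  F: 0 + 2(223.7) = 447.5
  E: 614.8 (inert)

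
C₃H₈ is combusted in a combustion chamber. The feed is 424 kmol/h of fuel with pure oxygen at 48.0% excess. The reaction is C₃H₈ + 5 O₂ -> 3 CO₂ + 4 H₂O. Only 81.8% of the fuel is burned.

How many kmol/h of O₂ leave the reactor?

Stoichiometric O₂ = 5 × 424 = 2120 kmol/h; O₂ fed = 2120 × 1.480 = 3138 kmol/h.
Fuel reacted = 0.818 × 424 → ξ = 346.8 kmol/h.
Outlet (n = n₀ + ν ξ):
  C₃H₈: 424 − 1(346.8) = 77.17
  O₂: 3138 − 5(346.8) = 1403
  CO₂: 0 + 3(346.8) = 1040
  H₂O: 0 + 4(346.8) = 1387

1400 kmol/h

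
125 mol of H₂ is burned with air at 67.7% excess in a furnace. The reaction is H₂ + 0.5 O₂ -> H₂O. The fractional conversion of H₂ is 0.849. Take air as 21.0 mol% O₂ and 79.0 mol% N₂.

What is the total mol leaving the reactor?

Stoichiometric O₂ = 0.5 × 125 = 62.5 mol; O₂ fed = 62.5 × 1.677 = 104.8 mol.
N₂ fed = 104.8 × 79/21 = 394.3 mol.
Fuel reacted = 0.849 × 125 → ξ = 106.1 mol.
Outlet (n = n₀ + ν ξ):
  H₂: 125 − 1(106.1) = 18.88
  O₂: 104.8 − 0.5(106.1) = 51.75
  N₂: 394.3 (inert)
  H₂O: 0 + 1(106.1) = 106.1
Total out = 18.88 + 51.75 + 394.3 + 106.1 = 571 mol.

571 mol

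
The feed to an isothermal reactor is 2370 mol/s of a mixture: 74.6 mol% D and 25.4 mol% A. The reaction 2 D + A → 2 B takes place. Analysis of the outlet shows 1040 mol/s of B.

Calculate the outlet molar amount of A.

82 mol/s

For B: n = n₀ + 2ξ → 1040 = 0 + 2ξ, giving ξ = 520 mol/s.
Outlet amounts (n = n₀ + ν ξ):
  D: 1768 − 2(520) = 728
  A: 602 − 1(520) = 81.98
  B: 0 + 2(520) = 1040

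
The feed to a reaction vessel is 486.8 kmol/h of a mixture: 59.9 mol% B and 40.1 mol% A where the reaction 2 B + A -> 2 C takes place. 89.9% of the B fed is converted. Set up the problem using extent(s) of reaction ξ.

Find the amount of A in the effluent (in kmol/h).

B reacted = 0.899 × 291.6 = 262.1 kmol/h; ν_B = −2, so ξ = 262.1/2 = 131.1 kmol/h.
Outlet amounts (n = n₀ + ν ξ):
  B: 291.6 − 2(131.1) = 29.45
  A: 195.2 − 1(131.1) = 64.14
  C: 0 + 2(131.1) = 262.1

64.1 kmol/h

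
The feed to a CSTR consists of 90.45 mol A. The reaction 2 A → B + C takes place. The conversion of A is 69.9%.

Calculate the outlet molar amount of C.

31.6 mol

A reacted = 0.699 × 90.45 = 63.22 mol; ν_A = −2, so ξ = 63.22/2 = 31.61 mol.
Outlet amounts (n = n₀ + ν ξ):
  A: 90.45 − 2(31.61) = 27.23
  B: 0 + 1(31.61) = 31.61
  C: 0 + 1(31.61) = 31.61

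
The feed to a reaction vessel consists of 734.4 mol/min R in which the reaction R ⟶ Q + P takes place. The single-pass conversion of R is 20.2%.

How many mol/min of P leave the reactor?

148 mol/min

R reacted = 0.202 × 734.4 = 148.3 mol/min; ν_R = −1, so ξ = 148.3/1 = 148.3 mol/min.
Outlet amounts (n = n₀ + ν ξ):
  R: 734.4 − 1(148.3) = 586.1
  Q: 0 + 1(148.3) = 148.3
  P: 0 + 1(148.3) = 148.3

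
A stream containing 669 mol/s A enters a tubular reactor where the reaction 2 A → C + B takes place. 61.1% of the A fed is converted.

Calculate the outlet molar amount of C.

A reacted = 0.611 × 669 = 408.8 mol/s; ν_A = −2, so ξ = 408.8/2 = 204.4 mol/s.
Outlet amounts (n = n₀ + ν ξ):
  A: 669 − 2(204.4) = 260.2
  C: 0 + 1(204.4) = 204.4
  B: 0 + 1(204.4) = 204.4

204 mol/s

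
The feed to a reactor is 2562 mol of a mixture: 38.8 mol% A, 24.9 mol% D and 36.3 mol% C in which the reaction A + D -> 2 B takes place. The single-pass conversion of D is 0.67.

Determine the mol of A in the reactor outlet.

D reacted = 0.67 × 637.9 = 427.4 mol; ν_D = −1, so ξ = 427.4/1 = 427.4 mol.
Outlet amounts (n = n₀ + ν ξ):
  A: 994.1 − 1(427.4) = 566.6
  D: 637.9 − 1(427.4) = 210.5
  B: 0 + 2(427.4) = 854.8
  C: 930 (inert)

567 mol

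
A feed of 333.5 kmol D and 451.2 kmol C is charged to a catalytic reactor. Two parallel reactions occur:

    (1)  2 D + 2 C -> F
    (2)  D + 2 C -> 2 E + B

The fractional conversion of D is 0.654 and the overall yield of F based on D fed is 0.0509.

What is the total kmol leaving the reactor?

734 kmol

Yield of F: 1ξ₁ / 333.5 = 0.0509 → ξ₁ = 16.98 kmol.
Conversion of D: 2ξ₁ + 1ξ₂ = 0.654 × 333.5 = 218.1 → ξ₂ = 184.2 kmol.
Outlet amounts (n = n₀ + Σ ν·ξ):
  D: 333.5 − 2(16.98) − 1(184.2) = 115.4
  C: 451.2 − 2(16.98) − 2(184.2) = 48.93
  F: 0 + 1(16.98) = 16.98
  E: 0 + 2(184.2) = 368.3
  B: 0 + 1(184.2) = 184.2
Total out = 115.4 + 48.93 + 16.98 + 368.3 + 184.2 = 733.8 kmol.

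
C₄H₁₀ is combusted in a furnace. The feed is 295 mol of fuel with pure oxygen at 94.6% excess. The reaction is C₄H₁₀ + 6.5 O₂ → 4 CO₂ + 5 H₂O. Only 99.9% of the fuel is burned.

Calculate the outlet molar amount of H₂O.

1470 mol

Stoichiometric O₂ = 6.5 × 295 = 1918 mol; O₂ fed = 1918 × 1.946 = 3731 mol.
Fuel reacted = 0.999 × 295 → ξ = 294.7 mol.
Outlet (n = n₀ + ν ξ):
  C₄H₁₀: 295 − 1(294.7) = 0.295
  O₂: 3731 − 6.5(294.7) = 1816
  CO₂: 0 + 4(294.7) = 1179
  H₂O: 0 + 5(294.7) = 1474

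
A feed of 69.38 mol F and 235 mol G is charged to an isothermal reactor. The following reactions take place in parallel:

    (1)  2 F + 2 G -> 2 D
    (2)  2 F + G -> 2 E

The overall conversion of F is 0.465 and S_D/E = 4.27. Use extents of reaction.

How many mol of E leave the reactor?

6.12 mol

Conversion of F: F consumed = 0.465 × 69.38 = 32.26 mol = 2ξ₁ + 2ξ₂.
Selectivity: 2ξ₁ / (2ξ₂) = 4.27 → ξ₁ = 4.27 ξ₂.
Substitute: (2·4.27 + 2) ξ₂ = 32.26 → ξ₂ = 3.061 mol, ξ₁ = 13.07 mol.
Outlet amounts (n = n₀ + Σ ν·ξ):
  F: 69.38 − 2(13.07) − 2(3.061) = 37.12
  G: 235 − 2(13.07) − 1(3.061) = 205.8
  D: 0 + 2(13.07) = 26.14
  E: 0 + 2(3.061) = 6.122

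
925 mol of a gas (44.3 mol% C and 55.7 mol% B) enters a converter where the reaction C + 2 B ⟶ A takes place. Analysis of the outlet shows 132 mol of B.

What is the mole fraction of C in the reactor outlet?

0.403

For B: n = n₀ − 2ξ → 132 = 515.2 − 2ξ, giving ξ = 191.6 mol.
Outlet amounts (n = n₀ + ν ξ):
  C: 409.8 − 1(191.6) = 218.2
  B: 515.2 − 2(191.6) = 132
  A: 0 + 1(191.6) = 191.6
Total out = 541.8 mol; y_C = 218.2 / 541.8 = 0.4027.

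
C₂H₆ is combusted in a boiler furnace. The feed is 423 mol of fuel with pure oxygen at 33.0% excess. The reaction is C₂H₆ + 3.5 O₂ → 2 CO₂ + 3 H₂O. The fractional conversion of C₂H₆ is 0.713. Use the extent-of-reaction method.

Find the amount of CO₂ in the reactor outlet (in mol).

603 mol

Stoichiometric O₂ = 3.5 × 423 = 1480 mol; O₂ fed = 1480 × 1.330 = 1969 mol.
Fuel reacted = 0.713 × 423 → ξ = 301.6 mol.
Outlet (n = n₀ + ν ξ):
  C₂H₆: 423 − 1(301.6) = 121.4
  O₂: 1969 − 3.5(301.6) = 913.5
  CO₂: 0 + 2(301.6) = 603.2
  H₂O: 0 + 3(301.6) = 904.8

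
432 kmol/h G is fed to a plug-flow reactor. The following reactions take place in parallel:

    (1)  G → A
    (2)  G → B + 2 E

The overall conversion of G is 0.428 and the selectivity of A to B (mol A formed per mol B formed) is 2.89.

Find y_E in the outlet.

Conversion of G: G consumed = 0.428 × 432 = 184.9 kmol/h = 1ξ₁ + 1ξ₂.
Selectivity: 1ξ₁ / (1ξ₂) = 2.89 → ξ₁ = 2.89 ξ₂.
Substitute: (1·2.89 + 1) ξ₂ = 184.9 → ξ₂ = 47.53 kmol/h, ξ₁ = 137.4 kmol/h.
Outlet amounts (n = n₀ + Σ ν·ξ):
  G: 432 − 1(137.4) − 1(47.53) = 247.1
  A: 0 + 1(137.4) = 137.4
  B: 0 + 1(47.53) = 47.53
  E: 0 + 2(47.53) = 95.06
Total out = 527.1 kmol/h; y_E = 95.06 / 527.1 = 0.1804.

0.18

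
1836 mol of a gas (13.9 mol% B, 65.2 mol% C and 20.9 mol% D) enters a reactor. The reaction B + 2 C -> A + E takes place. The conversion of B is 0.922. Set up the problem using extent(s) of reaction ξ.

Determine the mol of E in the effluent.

235 mol

B reacted = 0.922 × 255.2 = 235.3 mol; ν_B = −1, so ξ = 235.3/1 = 235.3 mol.
Outlet amounts (n = n₀ + ν ξ):
  B: 255.2 − 1(235.3) = 19.91
  C: 1197 − 2(235.3) = 726.5
  A: 0 + 1(235.3) = 235.3
  E: 0 + 1(235.3) = 235.3
  D: 383.7 (inert)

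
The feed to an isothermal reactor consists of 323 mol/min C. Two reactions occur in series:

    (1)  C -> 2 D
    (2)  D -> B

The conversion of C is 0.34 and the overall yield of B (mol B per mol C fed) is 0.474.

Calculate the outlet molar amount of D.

66.5 mol/min

Conversion of C: C consumed = 1ξ₁ = 0.34 × 323 → ξ₁ = 109.8 mol/min.
Yield of B: 1ξ₂ / 323 = 0.474 → ξ₂ = 153.1 mol/min.
Outlet amounts (n = n₀ + Σ ν·ξ):
  C: 323 − 1(109.8) = 213.2
  D: 0 + 2(109.8) − 1(153.1) = 66.54
  B: 0 + 1(153.1) = 153.1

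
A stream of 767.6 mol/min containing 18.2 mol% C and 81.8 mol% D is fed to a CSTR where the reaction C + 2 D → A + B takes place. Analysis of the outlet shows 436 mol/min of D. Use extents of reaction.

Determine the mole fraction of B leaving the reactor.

0.143

For D: n = n₀ − 2ξ → 436 = 627.9 − 2ξ, giving ξ = 95.95 mol/min.
Outlet amounts (n = n₀ + ν ξ):
  C: 139.7 − 1(95.95) = 43.75
  D: 627.9 − 2(95.95) = 436
  A: 0 + 1(95.95) = 95.95
  B: 0 + 1(95.95) = 95.95
Total out = 671.7 mol/min; y_B = 95.95 / 671.7 = 0.1429.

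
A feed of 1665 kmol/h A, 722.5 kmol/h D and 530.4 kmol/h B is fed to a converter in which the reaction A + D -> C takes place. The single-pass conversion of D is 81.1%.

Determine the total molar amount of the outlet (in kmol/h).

D reacted = 0.811 × 722.5 = 585.9 kmol/h; ν_D = −1, so ξ = 585.9/1 = 585.9 kmol/h.
Outlet amounts (n = n₀ + ν ξ):
  A: 1665 − 1(585.9) = 1079
  D: 722.5 − 1(585.9) = 136.6
  C: 0 + 1(585.9) = 585.9
  B: 530.4 (inert)
Total out = 1079 + 136.6 + 585.9 + 530.4 = 2332 kmol/h.

2330 kmol/h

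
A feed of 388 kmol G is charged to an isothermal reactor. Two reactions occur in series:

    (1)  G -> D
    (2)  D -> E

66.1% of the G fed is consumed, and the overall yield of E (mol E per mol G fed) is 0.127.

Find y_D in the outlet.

Conversion of G: G consumed = 1ξ₁ = 0.661 × 388 → ξ₁ = 256.5 kmol.
Yield of E: 1ξ₂ / 388 = 0.127 → ξ₂ = 49.28 kmol.
Outlet amounts (n = n₀ + Σ ν·ξ):
  G: 388 − 1(256.5) = 131.5
  D: 0 + 1(256.5) − 1(49.28) = 207.2
  E: 0 + 1(49.28) = 49.28
Total out = 388 kmol; y_D = 207.2 / 388 = 0.534.

0.534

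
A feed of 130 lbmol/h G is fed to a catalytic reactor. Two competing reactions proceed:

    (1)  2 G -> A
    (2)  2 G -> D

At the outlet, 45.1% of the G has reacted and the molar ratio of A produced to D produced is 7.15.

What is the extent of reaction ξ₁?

Conversion of G: G consumed = 0.451 × 130 = 58.63 lbmol/h = 2ξ₁ + 2ξ₂.
Selectivity: 1ξ₁ / (1ξ₂) = 7.15 → ξ₁ = 7.15 ξ₂.
Substitute: (2·7.15 + 2) ξ₂ = 58.63 → ξ₂ = 3.597 lbmol/h, ξ₁ = 25.72 lbmol/h.
Outlet amounts (n = n₀ + Σ ν·ξ):
  G: 130 − 2(25.72) − 2(3.597) = 71.37
  A: 0 + 1(25.72) = 25.72
  D: 0 + 1(3.597) = 3.597

ξ₁ = 25.7 lbmol/h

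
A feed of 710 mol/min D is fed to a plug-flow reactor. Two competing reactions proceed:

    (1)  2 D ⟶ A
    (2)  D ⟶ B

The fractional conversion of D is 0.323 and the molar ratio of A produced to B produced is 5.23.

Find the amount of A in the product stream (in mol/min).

105 mol/min

Conversion of D: D consumed = 0.323 × 710 = 229.3 mol/min = 2ξ₁ + 1ξ₂.
Selectivity: 1ξ₁ / (1ξ₂) = 5.23 → ξ₁ = 5.23 ξ₂.
Substitute: (2·5.23 + 1) ξ₂ = 229.3 → ξ₂ = 20.01 mol/min, ξ₁ = 104.7 mol/min.
Outlet amounts (n = n₀ + Σ ν·ξ):
  D: 710 − 2(104.7) − 1(20.01) = 480.7
  A: 0 + 1(104.7) = 104.7
  B: 0 + 1(20.01) = 20.01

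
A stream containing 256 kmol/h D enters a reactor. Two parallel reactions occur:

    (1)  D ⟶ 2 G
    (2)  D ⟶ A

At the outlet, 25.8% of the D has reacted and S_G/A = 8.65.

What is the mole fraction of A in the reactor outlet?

Conversion of D: D consumed = 0.258 × 256 = 66.05 kmol/h = 1ξ₁ + 1ξ₂.
Selectivity: 2ξ₁ / (1ξ₂) = 8.65 → ξ₁ = 4.325 ξ₂.
Substitute: (1·4.325 + 1) ξ₂ = 66.05 → ξ₂ = 12.4 kmol/h, ξ₁ = 53.64 kmol/h.
Outlet amounts (n = n₀ + Σ ν·ξ):
  D: 256 − 1(53.64) − 1(12.4) = 190
  G: 0 + 2(53.64) = 107.3
  A: 0 + 1(12.4) = 12.4
Total out = 309.6 kmol/h; y_A = 12.4 / 309.6 = 0.04006.

0.0401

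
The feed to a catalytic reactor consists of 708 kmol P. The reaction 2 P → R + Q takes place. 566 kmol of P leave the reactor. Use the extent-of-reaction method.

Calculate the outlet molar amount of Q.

For P: n = n₀ − 2ξ → 566 = 708 − 2ξ, giving ξ = 71 kmol.
Outlet amounts (n = n₀ + ν ξ):
  P: 708 − 2(71) = 566
  R: 0 + 1(71) = 71
  Q: 0 + 1(71) = 71

71 kmol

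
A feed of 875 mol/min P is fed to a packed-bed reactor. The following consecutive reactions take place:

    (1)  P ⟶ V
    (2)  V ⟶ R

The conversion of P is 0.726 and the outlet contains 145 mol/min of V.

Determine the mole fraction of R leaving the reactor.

Conversion of P: P consumed = 1ξ₁ = 0.726 × 875 → ξ₁ = 635.2 mol/min.
V balance: n_V = 0 + 1ξ₁ − 1ξ₂ = 145 → ξ₂ = (1·635.2 − 145)/1 = 490.2 mol/min.
Outlet amounts (n = n₀ + Σ ν·ξ):
  P: 875 − 1(635.2) = 239.8
  V: 0 + 1(635.2) − 1(490.2) = 145
  R: 0 + 1(490.2) = 490.2
Total out = 875 mol/min; y_R = 490.2 / 875 = 0.5603.

0.56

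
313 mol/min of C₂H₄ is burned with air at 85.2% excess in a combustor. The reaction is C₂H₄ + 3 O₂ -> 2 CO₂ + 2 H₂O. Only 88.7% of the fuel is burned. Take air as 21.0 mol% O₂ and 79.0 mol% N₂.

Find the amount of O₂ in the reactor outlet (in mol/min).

906 mol/min

Stoichiometric O₂ = 3 × 313 = 939 mol/min; O₂ fed = 939 × 1.852 = 1739 mol/min.
N₂ fed = 1739 × 79/21 = 6542 mol/min.
Fuel reacted = 0.887 × 313 → ξ = 277.6 mol/min.
Outlet (n = n₀ + ν ξ):
  C₂H₄: 313 − 1(277.6) = 35.37
  O₂: 1739 − 3(277.6) = 906.1
  N₂: 6542 (inert)
  CO₂: 0 + 2(277.6) = 555.3
  H₂O: 0 + 2(277.6) = 555.3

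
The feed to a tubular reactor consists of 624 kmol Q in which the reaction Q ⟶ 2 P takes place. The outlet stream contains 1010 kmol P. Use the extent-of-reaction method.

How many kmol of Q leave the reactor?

For P: n = n₀ + 2ξ → 1010 = 0 + 2ξ, giving ξ = 505 kmol.
Outlet amounts (n = n₀ + ν ξ):
  Q: 624 − 1(505) = 119
  P: 0 + 2(505) = 1010

119 kmol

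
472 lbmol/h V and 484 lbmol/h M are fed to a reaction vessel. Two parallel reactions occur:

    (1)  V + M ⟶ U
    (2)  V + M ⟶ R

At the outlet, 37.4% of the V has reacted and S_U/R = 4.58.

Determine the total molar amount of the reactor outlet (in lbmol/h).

Conversion of V: V consumed = 0.374 × 472 = 176.5 lbmol/h = 1ξ₁ + 1ξ₂.
Selectivity: 1ξ₁ / (1ξ₂) = 4.58 → ξ₁ = 4.58 ξ₂.
Substitute: (1·4.58 + 1) ξ₂ = 176.5 → ξ₂ = 31.64 lbmol/h, ξ₁ = 144.9 lbmol/h.
Outlet amounts (n = n₀ + Σ ν·ξ):
  V: 472 − 1(144.9) − 1(31.64) = 295.5
  M: 484 − 1(144.9) − 1(31.64) = 307.5
  U: 0 + 1(144.9) = 144.9
  R: 0 + 1(31.64) = 31.64
Total out = 295.5 + 307.5 + 144.9 + 31.64 = 779.5 lbmol/h.

779 lbmol/h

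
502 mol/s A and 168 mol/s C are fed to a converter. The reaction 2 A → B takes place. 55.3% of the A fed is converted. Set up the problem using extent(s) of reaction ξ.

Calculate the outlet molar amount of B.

A reacted = 0.553 × 502 = 277.6 mol/s; ν_A = −2, so ξ = 277.6/2 = 138.8 mol/s.
Outlet amounts (n = n₀ + ν ξ):
  A: 502 − 2(138.8) = 224.4
  B: 0 + 1(138.8) = 138.8
  C: 168 (inert)

139 mol/s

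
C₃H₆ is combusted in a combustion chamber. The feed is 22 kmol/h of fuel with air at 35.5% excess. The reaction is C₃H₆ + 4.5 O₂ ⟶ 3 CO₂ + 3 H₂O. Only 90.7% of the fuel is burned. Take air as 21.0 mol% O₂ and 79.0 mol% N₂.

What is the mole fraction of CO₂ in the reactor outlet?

Stoichiometric O₂ = 4.5 × 22 = 99 kmol/h; O₂ fed = 99 × 1.355 = 134.1 kmol/h.
N₂ fed = 134.1 × 79/21 = 504.6 kmol/h.
Fuel reacted = 0.907 × 22 → ξ = 19.95 kmol/h.
Outlet (n = n₀ + ν ξ):
  C₃H₆: 22 − 1(19.95) = 2.046
  O₂: 134.1 − 4.5(19.95) = 44.35
  N₂: 504.6 (inert)
  CO₂: 0 + 3(19.95) = 59.86
  H₂O: 0 + 3(19.95) = 59.86
Total out = 670.8 kmol/h; y_CO₂ = 59.86 / 670.8 = 0.08924.

0.0892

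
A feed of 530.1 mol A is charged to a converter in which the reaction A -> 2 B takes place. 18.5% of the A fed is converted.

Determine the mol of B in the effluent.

A reacted = 0.185 × 530.1 = 98.07 mol; ν_A = −1, so ξ = 98.07/1 = 98.07 mol.
Outlet amounts (n = n₀ + ν ξ):
  A: 530.1 − 1(98.07) = 432
  B: 0 + 2(98.07) = 196.1

196 mol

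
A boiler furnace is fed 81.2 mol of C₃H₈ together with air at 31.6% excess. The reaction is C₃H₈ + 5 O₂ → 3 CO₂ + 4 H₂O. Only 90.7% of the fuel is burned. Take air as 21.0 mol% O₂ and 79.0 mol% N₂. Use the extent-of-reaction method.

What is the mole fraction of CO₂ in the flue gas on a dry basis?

0.0919

Stoichiometric O₂ = 5 × 81.2 = 406 mol; O₂ fed = 406 × 1.316 = 534.3 mol.
N₂ fed = 534.3 × 79/21 = 2010 mol.
Fuel reacted = 0.907 × 81.2 → ξ = 73.65 mol.
Outlet (n = n₀ + ν ξ):
  C₃H₈: 81.2 − 1(73.65) = 7.552
  O₂: 534.3 − 5(73.65) = 166.1
  N₂: 2010 (inert)
  CO₂: 0 + 3(73.65) = 220.9
  H₂O: 0 + 4(73.65) = 294.6
Dry total = 2405 mol; y_CO₂ (dry) = 220.9 / 2405 = 0.09189.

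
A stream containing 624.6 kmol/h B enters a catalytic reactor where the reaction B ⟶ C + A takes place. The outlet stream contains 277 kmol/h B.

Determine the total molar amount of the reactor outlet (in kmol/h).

972 kmol/h

For B: n = n₀ − 1ξ → 277 = 624.6 − 1ξ, giving ξ = 347.6 kmol/h.
Outlet amounts (n = n₀ + ν ξ):
  B: 624.6 − 1(347.6) = 277
  C: 0 + 1(347.6) = 347.6
  A: 0 + 1(347.6) = 347.6
Total out = 277 + 347.6 + 347.6 = 972.2 kmol/h.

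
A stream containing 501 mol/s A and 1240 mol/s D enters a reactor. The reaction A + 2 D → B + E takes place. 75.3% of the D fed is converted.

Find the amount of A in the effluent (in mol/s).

D reacted = 0.753 × 1240 = 933.7 mol/s; ν_D = −2, so ξ = 933.7/2 = 466.9 mol/s.
Outlet amounts (n = n₀ + ν ξ):
  A: 501 − 1(466.9) = 34.14
  D: 1240 − 2(466.9) = 306.3
  B: 0 + 1(466.9) = 466.9
  E: 0 + 1(466.9) = 466.9

34.1 mol/s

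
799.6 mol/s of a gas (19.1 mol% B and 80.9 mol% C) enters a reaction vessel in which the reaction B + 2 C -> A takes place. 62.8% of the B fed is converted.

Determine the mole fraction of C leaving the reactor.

0.749

B reacted = 0.628 × 152.7 = 95.91 mol/s; ν_B = −1, so ξ = 95.91/1 = 95.91 mol/s.
Outlet amounts (n = n₀ + ν ξ):
  B: 152.7 − 1(95.91) = 56.81
  C: 646.9 − 2(95.91) = 455.1
  A: 0 + 1(95.91) = 95.91
Total out = 607.8 mol/s; y_C = 455.1 / 607.8 = 0.7487.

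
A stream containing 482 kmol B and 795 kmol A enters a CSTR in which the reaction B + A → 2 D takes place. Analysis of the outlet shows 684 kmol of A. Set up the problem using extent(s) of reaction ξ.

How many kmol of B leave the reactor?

For A: n = n₀ − 1ξ → 684 = 795 − 1ξ, giving ξ = 111 kmol.
Outlet amounts (n = n₀ + ν ξ):
  B: 482 − 1(111) = 371
  A: 795 − 1(111) = 684
  D: 0 + 2(111) = 222

371 kmol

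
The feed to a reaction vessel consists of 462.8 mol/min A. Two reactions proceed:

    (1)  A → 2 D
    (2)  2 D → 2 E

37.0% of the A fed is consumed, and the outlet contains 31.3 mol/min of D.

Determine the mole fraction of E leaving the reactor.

0.491

Conversion of A: A consumed = 1ξ₁ = 0.37 × 462.8 → ξ₁ = 171.2 mol/min.
D balance: n_D = 0 + 2ξ₁ − 2ξ₂ = 31.3 → ξ₂ = (2·171.2 − 31.3)/2 = 155.6 mol/min.
Outlet amounts (n = n₀ + Σ ν·ξ):
  A: 462.8 − 1(171.2) = 291.6
  D: 0 + 2(171.2) − 2(155.6) = 31.3
  E: 0 + 2(155.6) = 311.2
Total out = 634 mol/min; y_E = 311.2 / 634 = 0.4908.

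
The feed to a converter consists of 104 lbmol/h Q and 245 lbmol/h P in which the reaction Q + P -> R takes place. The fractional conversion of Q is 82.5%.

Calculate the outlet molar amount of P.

159 lbmol/h

Q reacted = 0.825 × 104 = 85.8 lbmol/h; ν_Q = −1, so ξ = 85.8/1 = 85.8 lbmol/h.
Outlet amounts (n = n₀ + ν ξ):
  Q: 104 − 1(85.8) = 18.2
  P: 245 − 1(85.8) = 159.2
  R: 0 + 1(85.8) = 85.8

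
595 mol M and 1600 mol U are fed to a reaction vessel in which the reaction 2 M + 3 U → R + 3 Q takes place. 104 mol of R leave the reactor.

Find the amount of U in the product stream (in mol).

1290 mol

For R: n = n₀ + 1ξ → 104 = 0 + 1ξ, giving ξ = 104 mol.
Outlet amounts (n = n₀ + ν ξ):
  M: 595 − 2(104) = 387
  U: 1600 − 3(104) = 1288
  R: 0 + 1(104) = 104
  Q: 0 + 3(104) = 312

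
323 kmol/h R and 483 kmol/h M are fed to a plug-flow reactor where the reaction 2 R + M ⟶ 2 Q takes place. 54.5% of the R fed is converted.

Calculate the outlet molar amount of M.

395 kmol/h

R reacted = 0.545 × 323 = 176 kmol/h; ν_R = −2, so ξ = 176/2 = 88.02 kmol/h.
Outlet amounts (n = n₀ + ν ξ):
  R: 323 − 2(88.02) = 147
  M: 483 − 1(88.02) = 395
  Q: 0 + 2(88.02) = 176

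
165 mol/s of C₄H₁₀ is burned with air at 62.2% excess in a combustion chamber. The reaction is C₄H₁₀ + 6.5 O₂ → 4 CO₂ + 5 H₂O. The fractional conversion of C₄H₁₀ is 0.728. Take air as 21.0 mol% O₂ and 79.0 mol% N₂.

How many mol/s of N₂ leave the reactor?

Stoichiometric O₂ = 6.5 × 165 = 1072 mol/s; O₂ fed = 1072 × 1.622 = 1740 mol/s.
N₂ fed = 1740 × 79/21 = 6544 mol/s.
Fuel reacted = 0.728 × 165 → ξ = 120.1 mol/s.
Outlet (n = n₀ + ν ξ):
  C₄H₁₀: 165 − 1(120.1) = 44.88
  O₂: 1740 − 6.5(120.1) = 958.8
  N₂: 6544 (inert)
  CO₂: 0 + 4(120.1) = 480.5
  H₂O: 0 + 5(120.1) = 600.6

6540 mol/s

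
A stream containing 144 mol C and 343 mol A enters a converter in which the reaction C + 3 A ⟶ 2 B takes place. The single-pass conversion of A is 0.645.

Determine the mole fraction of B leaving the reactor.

0.434

A reacted = 0.645 × 343 = 221.2 mol; ν_A = −3, so ξ = 221.2/3 = 73.75 mol.
Outlet amounts (n = n₀ + ν ξ):
  C: 144 − 1(73.75) = 70.25
  A: 343 − 3(73.75) = 121.8
  B: 0 + 2(73.75) = 147.5
Total out = 339.5 mol; y_B = 147.5 / 339.5 = 0.4344.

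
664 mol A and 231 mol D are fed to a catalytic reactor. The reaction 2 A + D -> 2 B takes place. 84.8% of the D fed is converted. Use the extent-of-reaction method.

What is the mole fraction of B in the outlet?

D reacted = 0.848 × 231 = 195.9 mol; ν_D = −1, so ξ = 195.9/1 = 195.9 mol.
Outlet amounts (n = n₀ + ν ξ):
  A: 664 − 2(195.9) = 272.2
  D: 231 − 1(195.9) = 35.11
  B: 0 + 2(195.9) = 391.8
Total out = 699.1 mol; y_B = 391.8 / 699.1 = 0.5604.

0.56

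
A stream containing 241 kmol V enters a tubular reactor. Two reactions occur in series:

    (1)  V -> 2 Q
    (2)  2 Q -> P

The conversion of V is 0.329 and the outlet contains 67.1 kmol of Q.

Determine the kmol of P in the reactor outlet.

Conversion of V: V consumed = 1ξ₁ = 0.329 × 241 → ξ₁ = 79.29 kmol.
Q balance: n_Q = 0 + 2ξ₁ − 2ξ₂ = 67.1 → ξ₂ = (2·79.29 − 67.1)/2 = 45.74 kmol.
Outlet amounts (n = n₀ + Σ ν·ξ):
  V: 241 − 1(79.29) = 161.7
  Q: 0 + 2(79.29) − 2(45.74) = 67.1
  P: 0 + 1(45.74) = 45.74

45.7 kmol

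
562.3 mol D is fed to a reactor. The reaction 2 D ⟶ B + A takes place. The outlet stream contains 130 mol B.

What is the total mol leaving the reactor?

562 mol

For B: n = n₀ + 1ξ → 130 = 0 + 1ξ, giving ξ = 130 mol.
Outlet amounts (n = n₀ + ν ξ):
  D: 562.3 − 2(130) = 302.3
  B: 0 + 1(130) = 130
  A: 0 + 1(130) = 130
Total out = 302.3 + 130 + 130 = 562.3 mol.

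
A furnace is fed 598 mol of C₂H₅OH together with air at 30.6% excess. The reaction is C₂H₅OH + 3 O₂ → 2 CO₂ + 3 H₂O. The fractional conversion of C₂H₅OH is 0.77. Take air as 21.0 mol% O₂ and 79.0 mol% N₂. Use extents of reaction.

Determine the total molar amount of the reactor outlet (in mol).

Stoichiometric O₂ = 3 × 598 = 1794 mol; O₂ fed = 1794 × 1.306 = 2343 mol.
N₂ fed = 2343 × 79/21 = 8814 mol.
Fuel reacted = 0.77 × 598 → ξ = 460.5 mol.
Outlet (n = n₀ + ν ξ):
  C₂H₅OH: 598 − 1(460.5) = 137.5
  O₂: 2343 − 3(460.5) = 961.6
  N₂: 8814 (inert)
  CO₂: 0 + 2(460.5) = 920.9
  H₂O: 0 + 3(460.5) = 1381
Total out = 137.5 + 961.6 + 8814 + 920.9 + 1381 = 12220 mol.

12200 mol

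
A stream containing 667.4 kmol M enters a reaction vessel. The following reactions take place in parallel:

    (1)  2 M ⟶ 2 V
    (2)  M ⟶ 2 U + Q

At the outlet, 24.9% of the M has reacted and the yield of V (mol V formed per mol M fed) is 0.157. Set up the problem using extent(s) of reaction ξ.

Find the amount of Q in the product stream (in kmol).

Yield of V: 2ξ₁ / 667.4 = 0.157 → ξ₁ = 52.39 kmol.
Conversion of M: 2ξ₁ + 1ξ₂ = 0.249 × 667.4 = 166.2 → ξ₂ = 61.4 kmol.
Outlet amounts (n = n₀ + Σ ν·ξ):
  M: 667.4 − 2(52.39) − 1(61.4) = 501.2
  V: 0 + 2(52.39) = 104.8
  U: 0 + 2(61.4) = 122.8
  Q: 0 + 1(61.4) = 61.4

61.4 kmol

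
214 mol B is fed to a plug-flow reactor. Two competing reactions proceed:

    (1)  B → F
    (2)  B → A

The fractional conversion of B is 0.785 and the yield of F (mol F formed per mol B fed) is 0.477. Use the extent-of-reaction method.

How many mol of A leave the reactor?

65.9 mol

Yield of F: 1ξ₁ / 214 = 0.477 → ξ₁ = 102.1 mol.
Conversion of B: 1ξ₁ + 1ξ₂ = 0.785 × 214 = 168 → ξ₂ = 65.91 mol.
Outlet amounts (n = n₀ + Σ ν·ξ):
  B: 214 − 1(102.1) − 1(65.91) = 46.01
  F: 0 + 1(102.1) = 102.1
  A: 0 + 1(65.91) = 65.91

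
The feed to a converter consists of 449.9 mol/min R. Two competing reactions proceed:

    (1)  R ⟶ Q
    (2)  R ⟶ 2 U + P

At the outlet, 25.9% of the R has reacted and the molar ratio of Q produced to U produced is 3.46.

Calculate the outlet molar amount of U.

29.4 mol/min

Conversion of R: R consumed = 0.259 × 449.9 = 116.5 mol/min = 1ξ₁ + 1ξ₂.
Selectivity: 1ξ₁ / (2ξ₂) = 3.46 → ξ₁ = 6.92 ξ₂.
Substitute: (1·6.92 + 1) ξ₂ = 116.5 → ξ₂ = 14.71 mol/min, ξ₁ = 101.8 mol/min.
Outlet amounts (n = n₀ + Σ ν·ξ):
  R: 449.9 − 1(101.8) − 1(14.71) = 333.4
  Q: 0 + 1(101.8) = 101.8
  U: 0 + 2(14.71) = 29.43
  P: 0 + 1(14.71) = 14.71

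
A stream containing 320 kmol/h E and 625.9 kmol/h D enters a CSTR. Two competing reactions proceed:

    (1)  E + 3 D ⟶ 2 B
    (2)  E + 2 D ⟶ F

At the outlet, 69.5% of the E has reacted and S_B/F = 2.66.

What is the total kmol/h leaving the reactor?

501 kmol/h

Conversion of E: E consumed = 0.695 × 320 = 222.4 kmol/h = 1ξ₁ + 1ξ₂.
Selectivity: 2ξ₁ / (1ξ₂) = 2.66 → ξ₁ = 1.33 ξ₂.
Substitute: (1·1.33 + 1) ξ₂ = 222.4 → ξ₂ = 95.45 kmol/h, ξ₁ = 126.9 kmol/h.
Outlet amounts (n = n₀ + Σ ν·ξ):
  E: 320 − 1(126.9) − 1(95.45) = 97.6
  D: 625.9 − 3(126.9) − 2(95.45) = 54.15
  B: 0 + 2(126.9) = 253.9
  F: 0 + 1(95.45) = 95.45
Total out = 97.6 + 54.15 + 253.9 + 95.45 = 501.1 kmol/h.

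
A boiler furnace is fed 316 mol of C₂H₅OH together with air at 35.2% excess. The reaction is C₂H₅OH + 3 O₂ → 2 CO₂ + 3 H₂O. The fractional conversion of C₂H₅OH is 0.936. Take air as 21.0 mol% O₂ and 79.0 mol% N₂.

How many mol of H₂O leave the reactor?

887 mol

Stoichiometric O₂ = 3 × 316 = 948 mol; O₂ fed = 948 × 1.352 = 1282 mol.
N₂ fed = 1282 × 79/21 = 4822 mol.
Fuel reacted = 0.936 × 316 → ξ = 295.8 mol.
Outlet (n = n₀ + ν ξ):
  C₂H₅OH: 316 − 1(295.8) = 20.22
  O₂: 1282 − 3(295.8) = 394.4
  N₂: 4822 (inert)
  CO₂: 0 + 2(295.8) = 591.6
  H₂O: 0 + 3(295.8) = 887.3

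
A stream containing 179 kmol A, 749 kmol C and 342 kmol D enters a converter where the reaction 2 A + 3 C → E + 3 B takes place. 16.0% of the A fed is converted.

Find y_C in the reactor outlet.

A reacted = 0.16 × 179 = 28.64 kmol; ν_A = −2, so ξ = 28.64/2 = 14.32 kmol.
Outlet amounts (n = n₀ + ν ξ):
  A: 179 − 2(14.32) = 150.4
  C: 749 − 3(14.32) = 706
  E: 0 + 1(14.32) = 14.32
  B: 0 + 3(14.32) = 42.96
  D: 342 (inert)
Total out = 1256 kmol; y_C = 706 / 1256 = 0.5623.

0.562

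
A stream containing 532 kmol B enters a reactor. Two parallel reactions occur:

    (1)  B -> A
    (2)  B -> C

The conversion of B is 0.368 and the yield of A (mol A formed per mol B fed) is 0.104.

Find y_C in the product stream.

0.264

Yield of A: 1ξ₁ / 532 = 0.104 → ξ₁ = 55.33 kmol.
Conversion of B: 1ξ₁ + 1ξ₂ = 0.368 × 532 = 195.8 → ξ₂ = 140.4 kmol.
Outlet amounts (n = n₀ + Σ ν·ξ):
  B: 532 − 1(55.33) − 1(140.4) = 336.2
  A: 0 + 1(55.33) = 55.33
  C: 0 + 1(140.4) = 140.4
Total out = 532 kmol; y_C = 140.4 / 532 = 0.264.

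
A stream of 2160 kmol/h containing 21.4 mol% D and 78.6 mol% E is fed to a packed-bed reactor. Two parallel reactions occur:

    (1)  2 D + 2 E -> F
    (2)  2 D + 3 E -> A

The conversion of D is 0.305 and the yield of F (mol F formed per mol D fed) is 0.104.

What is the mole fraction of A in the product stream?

Yield of F: 1ξ₁ / 462.2 = 0.104 → ξ₁ = 48.07 kmol/h.
Conversion of D: 2ξ₁ + 2ξ₂ = 0.305 × 462.2 = 141 → ξ₂ = 22.42 kmol/h.
Outlet amounts (n = n₀ + Σ ν·ξ):
  D: 462.2 − 2(48.07) − 2(22.42) = 321.3
  E: 1698 − 2(48.07) − 3(22.42) = 1534
  F: 0 + 1(48.07) = 48.07
  A: 0 + 1(22.42) = 22.42
Total out = 1926 kmol/h; y_A = 22.42 / 1926 = 0.01164.

0.0116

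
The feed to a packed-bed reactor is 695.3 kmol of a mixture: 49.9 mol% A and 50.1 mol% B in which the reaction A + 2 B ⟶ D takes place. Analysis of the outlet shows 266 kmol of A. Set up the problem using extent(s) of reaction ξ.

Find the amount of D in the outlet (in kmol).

81 kmol

For A: n = n₀ − 1ξ → 266 = 347 − 1ξ, giving ξ = 80.95 kmol.
Outlet amounts (n = n₀ + ν ξ):
  A: 347 − 1(80.95) = 266
  B: 348.3 − 2(80.95) = 186.4
  D: 0 + 1(80.95) = 80.95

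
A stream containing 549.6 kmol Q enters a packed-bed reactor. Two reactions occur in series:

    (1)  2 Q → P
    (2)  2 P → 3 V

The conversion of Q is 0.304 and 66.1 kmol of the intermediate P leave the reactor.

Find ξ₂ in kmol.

ξ₂ = 8.72 kmol

Conversion of Q: Q consumed = 2ξ₁ = 0.304 × 549.6 → ξ₁ = 83.54 kmol.
P balance: n_P = 0 + 1ξ₁ − 2ξ₂ = 66.1 → ξ₂ = (1·83.54 − 66.1)/2 = 8.72 kmol.
Outlet amounts (n = n₀ + Σ ν·ξ):
  Q: 549.6 − 2(83.54) = 382.5
  P: 0 + 1(83.54) − 2(8.72) = 66.1
  V: 0 + 3(8.72) = 26.16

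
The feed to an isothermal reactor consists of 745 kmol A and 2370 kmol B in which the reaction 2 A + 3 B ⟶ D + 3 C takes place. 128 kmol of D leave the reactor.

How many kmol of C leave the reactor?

For D: n = n₀ + 1ξ → 128 = 0 + 1ξ, giving ξ = 128 kmol.
Outlet amounts (n = n₀ + ν ξ):
  A: 745 − 2(128) = 489
  B: 2370 − 3(128) = 1986
  D: 0 + 1(128) = 128
  C: 0 + 3(128) = 384

384 kmol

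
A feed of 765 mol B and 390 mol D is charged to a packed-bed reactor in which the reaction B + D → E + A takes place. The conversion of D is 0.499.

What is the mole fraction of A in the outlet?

0.168

D reacted = 0.499 × 390 = 194.6 mol; ν_D = −1, so ξ = 194.6/1 = 194.6 mol.
Outlet amounts (n = n₀ + ν ξ):
  B: 765 − 1(194.6) = 570.4
  D: 390 − 1(194.6) = 195.4
  E: 0 + 1(194.6) = 194.6
  A: 0 + 1(194.6) = 194.6
Total out = 1155 mol; y_A = 194.6 / 1155 = 0.1685.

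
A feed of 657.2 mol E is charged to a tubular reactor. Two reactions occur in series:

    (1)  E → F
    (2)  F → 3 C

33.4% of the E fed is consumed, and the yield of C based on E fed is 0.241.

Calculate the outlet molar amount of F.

Conversion of E: E consumed = 1ξ₁ = 0.334 × 657.2 → ξ₁ = 219.5 mol.
Yield of C: 3ξ₂ / 657.2 = 0.241 → ξ₂ = 52.8 mol.
Outlet amounts (n = n₀ + Σ ν·ξ):
  E: 657.2 − 1(219.5) = 437.7
  F: 0 + 1(219.5) − 1(52.8) = 166.7
  C: 0 + 3(52.8) = 158.4

167 mol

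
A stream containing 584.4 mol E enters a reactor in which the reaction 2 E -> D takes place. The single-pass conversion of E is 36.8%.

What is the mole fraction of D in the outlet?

0.225

E reacted = 0.368 × 584.4 = 215.1 mol; ν_E = −2, so ξ = 215.1/2 = 107.5 mol.
Outlet amounts (n = n₀ + ν ξ):
  E: 584.4 − 2(107.5) = 369.3
  D: 0 + 1(107.5) = 107.5
Total out = 476.9 mol; y_D = 107.5 / 476.9 = 0.2255.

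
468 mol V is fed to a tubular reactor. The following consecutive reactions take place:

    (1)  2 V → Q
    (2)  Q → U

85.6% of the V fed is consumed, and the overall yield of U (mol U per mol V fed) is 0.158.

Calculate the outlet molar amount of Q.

126 mol

Conversion of V: V consumed = 2ξ₁ = 0.856 × 468 → ξ₁ = 200.3 mol.
Yield of U: 1ξ₂ / 468 = 0.158 → ξ₂ = 73.94 mol.
Outlet amounts (n = n₀ + Σ ν·ξ):
  V: 468 − 2(200.3) = 67.39
  Q: 0 + 1(200.3) − 1(73.94) = 126.4
  U: 0 + 1(73.94) = 73.94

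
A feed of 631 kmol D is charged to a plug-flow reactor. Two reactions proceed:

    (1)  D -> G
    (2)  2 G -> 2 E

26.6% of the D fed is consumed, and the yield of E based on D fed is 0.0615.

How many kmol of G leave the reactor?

129 kmol

Conversion of D: D consumed = 1ξ₁ = 0.266 × 631 → ξ₁ = 167.8 kmol.
Yield of E: 2ξ₂ / 631 = 0.0615 → ξ₂ = 19.4 kmol.
Outlet amounts (n = n₀ + Σ ν·ξ):
  D: 631 − 1(167.8) = 463.2
  G: 0 + 1(167.8) − 2(19.4) = 129
  E: 0 + 2(19.4) = 38.81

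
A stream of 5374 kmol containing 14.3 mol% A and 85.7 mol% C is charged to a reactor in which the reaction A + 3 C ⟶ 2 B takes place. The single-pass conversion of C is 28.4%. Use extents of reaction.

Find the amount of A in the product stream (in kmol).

C reacted = 0.284 × 4606 = 1308 kmol; ν_C = −3, so ξ = 1308/3 = 436 kmol.
Outlet amounts (n = n₀ + ν ξ):
  A: 768.5 − 1(436) = 332.5
  C: 4606 − 3(436) = 3298
  B: 0 + 2(436) = 872

332 kmol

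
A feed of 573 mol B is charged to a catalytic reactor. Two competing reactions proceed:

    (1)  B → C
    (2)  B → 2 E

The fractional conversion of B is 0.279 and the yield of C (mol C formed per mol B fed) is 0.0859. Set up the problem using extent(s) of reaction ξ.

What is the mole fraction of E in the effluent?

0.324

Yield of C: 1ξ₁ / 573 = 0.0859 → ξ₁ = 49.22 mol.
Conversion of B: 1ξ₁ + 1ξ₂ = 0.279 × 573 = 159.9 → ξ₂ = 110.6 mol.
Outlet amounts (n = n₀ + Σ ν·ξ):
  B: 573 − 1(49.22) − 1(110.6) = 413.1
  C: 0 + 1(49.22) = 49.22
  E: 0 + 2(110.6) = 221.3
Total out = 683.6 mol; y_E = 221.3 / 683.6 = 0.3237.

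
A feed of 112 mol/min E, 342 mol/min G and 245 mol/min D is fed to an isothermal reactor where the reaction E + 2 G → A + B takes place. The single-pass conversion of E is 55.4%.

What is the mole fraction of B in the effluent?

0.0974

E reacted = 0.554 × 112 = 62.05 mol/min; ν_E = −1, so ξ = 62.05/1 = 62.05 mol/min.
Outlet amounts (n = n₀ + ν ξ):
  E: 112 − 1(62.05) = 49.95
  G: 342 − 2(62.05) = 217.9
  A: 0 + 1(62.05) = 62.05
  B: 0 + 1(62.05) = 62.05
  D: 245 (inert)
Total out = 637 mol/min; y_B = 62.05 / 637 = 0.09741.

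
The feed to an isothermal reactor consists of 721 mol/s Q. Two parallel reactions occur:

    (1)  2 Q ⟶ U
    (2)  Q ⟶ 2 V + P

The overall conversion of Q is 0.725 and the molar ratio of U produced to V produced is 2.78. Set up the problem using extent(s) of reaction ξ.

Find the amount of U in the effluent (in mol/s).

240 mol/s

Conversion of Q: Q consumed = 0.725 × 721 = 522.7 mol/s = 2ξ₁ + 1ξ₂.
Selectivity: 1ξ₁ / (2ξ₂) = 2.78 → ξ₁ = 5.56 ξ₂.
Substitute: (2·5.56 + 1) ξ₂ = 522.7 → ξ₂ = 43.13 mol/s, ξ₁ = 239.8 mol/s.
Outlet amounts (n = n₀ + Σ ν·ξ):
  Q: 721 − 2(239.8) − 1(43.13) = 198.3
  U: 0 + 1(239.8) = 239.8
  V: 0 + 2(43.13) = 86.26
  P: 0 + 1(43.13) = 43.13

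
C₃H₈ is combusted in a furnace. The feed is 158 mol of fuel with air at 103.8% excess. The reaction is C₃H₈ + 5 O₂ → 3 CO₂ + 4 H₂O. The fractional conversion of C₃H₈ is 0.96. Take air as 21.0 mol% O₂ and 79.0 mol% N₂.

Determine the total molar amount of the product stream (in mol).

Stoichiometric O₂ = 5 × 158 = 790 mol; O₂ fed = 790 × 2.038 = 1610 mol.
N₂ fed = 1610 × 79/21 = 6057 mol.
Fuel reacted = 0.96 × 158 → ξ = 151.7 mol.
Outlet (n = n₀ + ν ξ):
  C₃H₈: 158 − 1(151.7) = 6.32
  O₂: 1610 − 5(151.7) = 851.6
  N₂: 6057 (inert)
  CO₂: 0 + 3(151.7) = 455
  H₂O: 0 + 4(151.7) = 606.7
Total out = 6.32 + 851.6 + 6057 + 455 + 606.7 = 7976 mol.

7980 mol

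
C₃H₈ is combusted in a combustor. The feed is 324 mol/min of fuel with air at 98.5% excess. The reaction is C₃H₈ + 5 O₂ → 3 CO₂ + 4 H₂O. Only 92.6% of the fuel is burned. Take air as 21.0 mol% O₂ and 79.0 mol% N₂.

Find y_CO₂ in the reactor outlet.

0.0565

Stoichiometric O₂ = 5 × 324 = 1620 mol/min; O₂ fed = 1620 × 1.985 = 3216 mol/min.
N₂ fed = 3216 × 79/21 = 12100 mol/min.
Fuel reacted = 0.926 × 324 → ξ = 300 mol/min.
Outlet (n = n₀ + ν ξ):
  C₃H₈: 324 − 1(300) = 23.98
  O₂: 3216 − 5(300) = 1716
  N₂: 12100 (inert)
  CO₂: 0 + 3(300) = 900.1
  H₂O: 0 + 4(300) = 1200
Total out = 15940 mol/min; y_CO₂ = 900.1 / 15940 = 0.05648.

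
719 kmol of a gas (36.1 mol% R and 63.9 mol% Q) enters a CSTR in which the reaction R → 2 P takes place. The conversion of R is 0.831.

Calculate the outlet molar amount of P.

431 kmol

R reacted = 0.831 × 259.6 = 215.7 kmol; ν_R = −1, so ξ = 215.7/1 = 215.7 kmol.
Outlet amounts (n = n₀ + ν ξ):
  R: 259.6 − 1(215.7) = 43.87
  P: 0 + 2(215.7) = 431.4
  Q: 459.4 (inert)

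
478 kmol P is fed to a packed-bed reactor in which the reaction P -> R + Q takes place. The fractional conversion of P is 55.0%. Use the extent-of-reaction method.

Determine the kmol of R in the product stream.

P reacted = 0.55 × 478 = 262.9 kmol; ν_P = −1, so ξ = 262.9/1 = 262.9 kmol.
Outlet amounts (n = n₀ + ν ξ):
  P: 478 − 1(262.9) = 215.1
  R: 0 + 1(262.9) = 262.9
  Q: 0 + 1(262.9) = 262.9

263 kmol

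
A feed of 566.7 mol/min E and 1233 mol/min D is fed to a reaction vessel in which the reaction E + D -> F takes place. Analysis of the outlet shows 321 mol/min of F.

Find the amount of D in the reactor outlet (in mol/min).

912 mol/min

For F: n = n₀ + 1ξ → 321 = 0 + 1ξ, giving ξ = 321 mol/min.
Outlet amounts (n = n₀ + ν ξ):
  E: 566.7 − 1(321) = 245.7
  D: 1233 − 1(321) = 912
  F: 0 + 1(321) = 321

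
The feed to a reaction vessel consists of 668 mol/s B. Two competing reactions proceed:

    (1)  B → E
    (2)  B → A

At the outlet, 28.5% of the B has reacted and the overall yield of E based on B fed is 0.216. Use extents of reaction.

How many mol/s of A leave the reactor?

Yield of E: 1ξ₁ / 668 = 0.216 → ξ₁ = 144.3 mol/s.
Conversion of B: 1ξ₁ + 1ξ₂ = 0.285 × 668 = 190.4 → ξ₂ = 46.09 mol/s.
Outlet amounts (n = n₀ + Σ ν·ξ):
  B: 668 − 1(144.3) − 1(46.09) = 477.6
  E: 0 + 1(144.3) = 144.3
  A: 0 + 1(46.09) = 46.09

46.1 mol/s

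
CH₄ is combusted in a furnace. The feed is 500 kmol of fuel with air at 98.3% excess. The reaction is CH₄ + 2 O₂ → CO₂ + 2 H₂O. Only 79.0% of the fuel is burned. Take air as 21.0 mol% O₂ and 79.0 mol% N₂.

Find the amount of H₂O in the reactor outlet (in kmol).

790 kmol

Stoichiometric O₂ = 2 × 500 = 1000 kmol; O₂ fed = 1000 × 1.983 = 1983 kmol.
N₂ fed = 1983 × 79/21 = 7460 kmol.
Fuel reacted = 0.79 × 500 → ξ = 395 kmol.
Outlet (n = n₀ + ν ξ):
  CH₄: 500 − 1(395) = 105
  O₂: 1983 − 2(395) = 1193
  N₂: 7460 (inert)
  CO₂: 0 + 1(395) = 395
  H₂O: 0 + 2(395) = 790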